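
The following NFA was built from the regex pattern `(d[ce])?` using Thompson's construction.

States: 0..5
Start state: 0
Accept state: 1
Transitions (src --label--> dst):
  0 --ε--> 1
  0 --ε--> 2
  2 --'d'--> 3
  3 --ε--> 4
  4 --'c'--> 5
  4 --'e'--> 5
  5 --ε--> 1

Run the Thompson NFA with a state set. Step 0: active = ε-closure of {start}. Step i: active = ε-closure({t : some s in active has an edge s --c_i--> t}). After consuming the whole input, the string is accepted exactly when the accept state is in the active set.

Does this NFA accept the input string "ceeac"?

Answer: REJECT

Trace:
start: ε-closure({0}) = {0,1,2}
'c' @ 1: {}  — state set empty
rest 'eeac' ignored (set empty)
final: {}; accept 1 not in set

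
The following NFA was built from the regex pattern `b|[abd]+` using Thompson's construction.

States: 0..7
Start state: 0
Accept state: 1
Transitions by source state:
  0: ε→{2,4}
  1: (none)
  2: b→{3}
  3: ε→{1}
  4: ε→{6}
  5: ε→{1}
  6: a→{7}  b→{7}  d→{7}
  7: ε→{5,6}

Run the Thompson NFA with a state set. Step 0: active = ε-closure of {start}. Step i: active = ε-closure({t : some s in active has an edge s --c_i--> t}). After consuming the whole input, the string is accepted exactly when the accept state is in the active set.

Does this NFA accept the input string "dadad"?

start: ε-closure({0}) = {0,2,4,6}
'd' @ 1: {1,5,6,7}  [accepting]
'a' @ 2: {1,5,6,7}  [accepting]
'd' @ 3: {1,5,6,7}  [accepting]
'a' @ 4: {1,5,6,7}  [accepting]
'd' @ 5: {1,5,6,7}  [accepting]
final: {1,5,6,7}; accept 1 in set

Answer: ACCEPT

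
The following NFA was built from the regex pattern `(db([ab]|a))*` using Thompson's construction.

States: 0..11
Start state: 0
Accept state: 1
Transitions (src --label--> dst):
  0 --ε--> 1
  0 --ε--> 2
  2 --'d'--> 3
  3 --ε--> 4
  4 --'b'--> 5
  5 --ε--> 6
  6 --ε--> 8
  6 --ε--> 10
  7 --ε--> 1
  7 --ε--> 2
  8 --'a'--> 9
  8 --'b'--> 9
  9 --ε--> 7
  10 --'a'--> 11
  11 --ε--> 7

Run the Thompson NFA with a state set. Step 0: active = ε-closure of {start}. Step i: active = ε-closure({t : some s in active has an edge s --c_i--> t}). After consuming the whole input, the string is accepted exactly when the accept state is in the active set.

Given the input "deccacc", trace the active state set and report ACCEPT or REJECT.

S₀ = ε-closure({0}) = {0,1,2}
'd' @ 1: {3,4}
'e' @ 2: {}  — state set empty
rest 'ccacc' ignored (set empty)
after full input: {}  (accept=1 not in)

Answer: REJECT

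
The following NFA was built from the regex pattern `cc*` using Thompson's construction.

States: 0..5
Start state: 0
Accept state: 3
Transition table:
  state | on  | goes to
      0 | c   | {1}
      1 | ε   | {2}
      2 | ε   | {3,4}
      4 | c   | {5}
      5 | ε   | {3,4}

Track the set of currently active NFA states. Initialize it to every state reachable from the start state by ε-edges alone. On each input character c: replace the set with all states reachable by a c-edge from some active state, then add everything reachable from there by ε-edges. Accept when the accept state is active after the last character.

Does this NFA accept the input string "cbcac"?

S₀ = ε-closure({0}) = {0}
'c' @ 1: {1,2,3,4}  ✓accept
'b' @ 2: {}  — dead — no transitions
rest 'cac' ignored (set empty)
after full input: {}  (accept=3 not in)

Answer: REJECT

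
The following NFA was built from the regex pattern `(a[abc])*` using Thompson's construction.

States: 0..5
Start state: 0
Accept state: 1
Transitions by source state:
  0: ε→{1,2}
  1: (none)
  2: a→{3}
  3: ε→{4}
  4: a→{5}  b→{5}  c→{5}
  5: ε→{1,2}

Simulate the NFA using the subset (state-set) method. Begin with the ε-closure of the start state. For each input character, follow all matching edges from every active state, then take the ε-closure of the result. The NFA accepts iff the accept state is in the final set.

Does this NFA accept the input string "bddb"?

initial (ε-close {0}): {0,1,2}
'b' @ 1: {}  — state set empty
rest 'ddb' ignored (set empty)
end set {} — state 1 not in

Answer: REJECT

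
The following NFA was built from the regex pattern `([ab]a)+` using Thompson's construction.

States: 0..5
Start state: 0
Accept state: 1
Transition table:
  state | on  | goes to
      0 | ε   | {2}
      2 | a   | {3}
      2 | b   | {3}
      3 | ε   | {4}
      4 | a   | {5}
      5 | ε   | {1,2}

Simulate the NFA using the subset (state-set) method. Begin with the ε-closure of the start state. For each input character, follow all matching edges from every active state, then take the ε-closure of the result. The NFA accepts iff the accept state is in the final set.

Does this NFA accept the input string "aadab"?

S₀ = ε-closure({0}) = {0,2}
'a' @ 1: {3,4}
'a' @ 2: {1,2,5}  ✓accept
'd' @ 3: {}  — state set empty
rest 'ab' ignored (set empty)
end set {} — state 1 not in

Answer: REJECT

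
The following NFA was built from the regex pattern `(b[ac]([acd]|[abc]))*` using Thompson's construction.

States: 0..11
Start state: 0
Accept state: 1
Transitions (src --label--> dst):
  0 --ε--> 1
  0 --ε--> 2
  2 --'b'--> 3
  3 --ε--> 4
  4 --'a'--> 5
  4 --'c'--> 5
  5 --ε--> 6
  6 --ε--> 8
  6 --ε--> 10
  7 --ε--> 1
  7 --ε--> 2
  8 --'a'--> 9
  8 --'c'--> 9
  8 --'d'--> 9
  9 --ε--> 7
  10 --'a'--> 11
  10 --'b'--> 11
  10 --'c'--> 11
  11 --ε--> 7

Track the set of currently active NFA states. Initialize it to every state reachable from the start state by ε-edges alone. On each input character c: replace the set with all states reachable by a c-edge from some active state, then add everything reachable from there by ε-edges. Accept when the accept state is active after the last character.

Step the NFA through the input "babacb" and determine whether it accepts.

S₀ = ε-closure({0}) = {0,1,2}
'b' @ 1: {3,4}
'a' @ 2: {5,6,8,10}
'b' @ 3: {1,2,7,11}  [accepting]
'a' @ 4: {}  — dead — no transitions
rest 'cb' ignored (set empty)
after full input: {}  (accept=1 not in)

Answer: REJECT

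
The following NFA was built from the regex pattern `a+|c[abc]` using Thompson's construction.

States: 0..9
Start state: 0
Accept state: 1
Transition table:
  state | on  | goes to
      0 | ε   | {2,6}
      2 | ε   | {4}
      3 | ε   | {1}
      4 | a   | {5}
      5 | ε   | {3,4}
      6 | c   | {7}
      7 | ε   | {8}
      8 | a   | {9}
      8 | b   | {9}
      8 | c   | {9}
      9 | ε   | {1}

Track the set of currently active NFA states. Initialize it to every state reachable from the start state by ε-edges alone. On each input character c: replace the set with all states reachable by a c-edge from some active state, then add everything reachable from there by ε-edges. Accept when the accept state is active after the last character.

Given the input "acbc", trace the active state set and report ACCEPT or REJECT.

initial (ε-close {0}): {0,2,4,6}
'a' @ 1: {1,3,4,5}  [accepting]
'c' @ 2: {}  — state set empty
rest 'bc' ignored (set empty)
final: {}; accept 1 not in set

Answer: REJECT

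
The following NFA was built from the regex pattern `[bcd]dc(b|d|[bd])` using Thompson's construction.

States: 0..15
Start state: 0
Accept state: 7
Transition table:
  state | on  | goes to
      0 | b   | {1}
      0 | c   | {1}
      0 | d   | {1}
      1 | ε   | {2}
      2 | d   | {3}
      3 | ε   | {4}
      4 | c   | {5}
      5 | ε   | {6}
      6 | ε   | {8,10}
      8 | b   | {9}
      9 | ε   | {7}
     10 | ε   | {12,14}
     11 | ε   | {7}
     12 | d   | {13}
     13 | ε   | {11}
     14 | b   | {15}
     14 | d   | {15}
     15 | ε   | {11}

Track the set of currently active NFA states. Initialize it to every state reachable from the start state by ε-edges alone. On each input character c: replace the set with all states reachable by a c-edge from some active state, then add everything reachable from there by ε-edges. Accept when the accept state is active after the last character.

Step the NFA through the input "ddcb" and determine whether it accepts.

S₀ = ε-closure({0}) = {0}
'd' @ 1: {1,2}
'd' @ 2: {3,4}
'c' @ 3: {5,6,8,10,12,14}
'b' @ 4: {7,9,11,15}  ✓accept
after full input: {7,9,11,15}  (accept=7 in)

Answer: ACCEPT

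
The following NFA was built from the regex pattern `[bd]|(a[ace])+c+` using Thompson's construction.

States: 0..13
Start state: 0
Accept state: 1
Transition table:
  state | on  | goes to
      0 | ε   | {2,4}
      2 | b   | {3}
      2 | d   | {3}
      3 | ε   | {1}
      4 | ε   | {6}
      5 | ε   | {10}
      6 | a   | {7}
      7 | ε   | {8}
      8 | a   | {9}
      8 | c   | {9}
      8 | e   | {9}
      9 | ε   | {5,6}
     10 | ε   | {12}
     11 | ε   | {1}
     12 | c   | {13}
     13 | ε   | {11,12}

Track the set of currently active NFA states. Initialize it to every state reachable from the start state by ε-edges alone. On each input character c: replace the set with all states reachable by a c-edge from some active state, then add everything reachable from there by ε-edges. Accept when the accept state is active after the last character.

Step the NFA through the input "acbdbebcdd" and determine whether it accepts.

initial (ε-close {0}): {0,2,4,6}
'a' @ 1: {7,8}
'c' @ 2: {5,6,9,10,12}
'b' @ 3: {}  — dead — no transitions
rest 'dbebcdd' ignored (set empty)
end set {} — state 1 not in

Answer: REJECT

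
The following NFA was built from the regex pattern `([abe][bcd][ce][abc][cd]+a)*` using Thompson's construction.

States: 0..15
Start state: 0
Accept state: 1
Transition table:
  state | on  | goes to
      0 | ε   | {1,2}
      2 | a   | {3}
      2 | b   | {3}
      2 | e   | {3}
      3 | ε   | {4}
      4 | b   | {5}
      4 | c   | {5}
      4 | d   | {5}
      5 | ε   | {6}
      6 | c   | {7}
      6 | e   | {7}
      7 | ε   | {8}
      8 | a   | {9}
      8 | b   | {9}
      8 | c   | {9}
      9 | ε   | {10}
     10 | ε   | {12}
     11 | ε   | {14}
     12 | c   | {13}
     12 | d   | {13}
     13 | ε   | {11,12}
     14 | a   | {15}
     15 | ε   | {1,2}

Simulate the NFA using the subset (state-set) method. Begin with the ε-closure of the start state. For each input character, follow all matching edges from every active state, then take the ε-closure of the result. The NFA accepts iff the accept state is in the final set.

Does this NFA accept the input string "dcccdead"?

Answer: REJECT

Steps:
initial (ε-close {0}): {0,1,2}
'd' @ 1: {}  — no active states
rest 'cccdead' ignored (set empty)
final: {}; accept 1 not in set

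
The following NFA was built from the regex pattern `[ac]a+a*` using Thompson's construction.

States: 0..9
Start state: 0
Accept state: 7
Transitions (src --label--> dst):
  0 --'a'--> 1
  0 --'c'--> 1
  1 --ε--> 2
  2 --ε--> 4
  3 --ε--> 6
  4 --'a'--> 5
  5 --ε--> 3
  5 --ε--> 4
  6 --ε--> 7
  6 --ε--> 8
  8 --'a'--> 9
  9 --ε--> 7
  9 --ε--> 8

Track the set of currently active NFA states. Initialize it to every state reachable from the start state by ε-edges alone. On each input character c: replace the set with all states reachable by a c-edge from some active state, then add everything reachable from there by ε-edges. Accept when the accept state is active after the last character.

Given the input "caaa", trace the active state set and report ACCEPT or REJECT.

initial (ε-close {0}): {0}
'c' @ 1: {1,2,4}
'a' @ 2: {3,4,5,6,7,8}  (accept∈set)
'a' @ 3: {3,4,5,6,7,8,9}  (accept∈set)
'a' @ 4: {3,4,5,6,7,8,9}  (accept∈set)
end set {3,4,5,6,7,8,9} — state 7 in

Answer: ACCEPT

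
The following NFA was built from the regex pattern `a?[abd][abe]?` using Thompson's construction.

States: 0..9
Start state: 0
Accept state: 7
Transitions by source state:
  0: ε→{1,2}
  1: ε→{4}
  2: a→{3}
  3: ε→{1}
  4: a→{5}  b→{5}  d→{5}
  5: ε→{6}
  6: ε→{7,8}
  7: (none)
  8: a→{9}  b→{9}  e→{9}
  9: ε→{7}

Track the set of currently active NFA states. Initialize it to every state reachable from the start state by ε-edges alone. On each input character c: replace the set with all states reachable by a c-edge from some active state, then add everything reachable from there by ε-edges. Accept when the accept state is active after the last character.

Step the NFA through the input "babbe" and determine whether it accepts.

initial (ε-close {0}): {0,1,2,4}
'b' @ 1: {5,6,7,8}  ✓accept
'a' @ 2: {7,9}  ✓accept
'b' @ 3: {}  — no active states
rest 'be' ignored (set empty)
end set {} — state 7 not in

Answer: REJECT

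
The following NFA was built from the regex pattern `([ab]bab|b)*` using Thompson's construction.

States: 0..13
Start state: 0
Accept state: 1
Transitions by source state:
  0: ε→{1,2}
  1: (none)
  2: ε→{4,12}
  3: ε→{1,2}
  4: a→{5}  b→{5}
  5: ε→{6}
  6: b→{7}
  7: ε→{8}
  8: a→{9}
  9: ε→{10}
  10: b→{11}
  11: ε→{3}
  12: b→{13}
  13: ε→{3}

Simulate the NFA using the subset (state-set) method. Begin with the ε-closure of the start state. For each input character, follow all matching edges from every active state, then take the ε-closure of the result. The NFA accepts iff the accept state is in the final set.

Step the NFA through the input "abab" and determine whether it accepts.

initial (ε-close {0}): {0,1,2,4,12}
'a' @ 1: {5,6}
'b' @ 2: {7,8}
'a' @ 3: {9,10}
'b' @ 4: {1,2,3,4,11,12}  (accept∈set)
after full input: {1,2,3,4,11,12}  (accept=1 in)

Answer: ACCEPT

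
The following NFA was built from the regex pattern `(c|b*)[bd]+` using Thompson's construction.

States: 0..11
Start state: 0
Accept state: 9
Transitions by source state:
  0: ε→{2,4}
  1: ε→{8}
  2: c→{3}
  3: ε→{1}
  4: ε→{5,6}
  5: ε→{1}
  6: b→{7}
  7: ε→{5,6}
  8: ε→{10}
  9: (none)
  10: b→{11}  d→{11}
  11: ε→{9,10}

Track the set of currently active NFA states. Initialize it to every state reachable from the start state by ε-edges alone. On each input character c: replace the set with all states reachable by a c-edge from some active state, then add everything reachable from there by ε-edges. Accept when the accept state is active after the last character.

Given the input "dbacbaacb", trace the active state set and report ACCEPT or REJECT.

initial (ε-close {0}): {0,1,2,4,5,6,8,10}
'd' @ 1: {9,10,11}  (accept∈set)
'b' @ 2: {9,10,11}  (accept∈set)
'a' @ 3: {}  — no active states
rest 'cbaacb' ignored (set empty)
end set {} — state 9 not in

Answer: REJECT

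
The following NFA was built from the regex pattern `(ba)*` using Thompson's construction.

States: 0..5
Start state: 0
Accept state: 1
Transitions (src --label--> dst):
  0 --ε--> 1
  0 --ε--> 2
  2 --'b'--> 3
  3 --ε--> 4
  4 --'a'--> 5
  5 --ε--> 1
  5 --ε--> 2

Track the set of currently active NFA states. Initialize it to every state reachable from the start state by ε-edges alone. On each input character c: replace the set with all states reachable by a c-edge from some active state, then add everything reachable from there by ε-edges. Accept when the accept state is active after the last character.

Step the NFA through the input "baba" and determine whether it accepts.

Answer: ACCEPT

Trace:
S₀ = ε-closure({0}) = {0,1,2}
'b' @ 1: {3,4}
'a' @ 2: {1,2,5}  ✓accept
'b' @ 3: {3,4}
'a' @ 4: {1,2,5}  ✓accept
end set {1,2,5} — state 1 in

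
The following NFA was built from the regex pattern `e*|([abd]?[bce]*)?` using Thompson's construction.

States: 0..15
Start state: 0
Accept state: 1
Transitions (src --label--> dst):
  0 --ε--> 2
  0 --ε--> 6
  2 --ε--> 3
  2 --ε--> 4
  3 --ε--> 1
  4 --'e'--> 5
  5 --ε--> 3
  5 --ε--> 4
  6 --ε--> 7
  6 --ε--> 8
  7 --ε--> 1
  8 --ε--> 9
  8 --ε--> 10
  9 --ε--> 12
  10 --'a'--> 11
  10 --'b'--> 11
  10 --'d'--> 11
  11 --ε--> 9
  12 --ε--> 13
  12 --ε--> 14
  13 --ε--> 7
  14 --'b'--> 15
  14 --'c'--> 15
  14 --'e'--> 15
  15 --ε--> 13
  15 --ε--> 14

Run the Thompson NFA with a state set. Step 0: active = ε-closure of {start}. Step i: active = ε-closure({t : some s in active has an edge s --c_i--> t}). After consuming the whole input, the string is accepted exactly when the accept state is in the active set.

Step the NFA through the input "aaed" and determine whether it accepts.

Answer: REJECT

Derivation:
S₀ = ε-closure({0}) = {0,1,2,3,4,6,7,8,9,10,12,13,14}
'a' @ 1: {1,7,9,11,12,13,14}  ✓accept
'a' @ 2: {}  — state set empty
rest 'ed' ignored (set empty)
end set {} — state 1 not in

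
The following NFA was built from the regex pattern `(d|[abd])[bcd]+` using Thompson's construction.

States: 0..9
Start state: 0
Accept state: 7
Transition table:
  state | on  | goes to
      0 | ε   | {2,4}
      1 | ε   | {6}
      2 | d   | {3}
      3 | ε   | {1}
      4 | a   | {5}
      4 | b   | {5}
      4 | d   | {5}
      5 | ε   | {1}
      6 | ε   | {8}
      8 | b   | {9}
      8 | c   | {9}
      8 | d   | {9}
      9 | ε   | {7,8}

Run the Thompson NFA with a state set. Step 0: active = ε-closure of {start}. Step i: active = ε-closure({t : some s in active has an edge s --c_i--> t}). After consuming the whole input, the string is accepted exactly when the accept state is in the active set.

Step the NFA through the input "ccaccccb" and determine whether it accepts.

S₀ = ε-closure({0}) = {0,2,4}
'c' @ 1: {}  — state set empty
rest 'caccccb' ignored (set empty)
after full input: {}  (accept=7 not in)

Answer: REJECT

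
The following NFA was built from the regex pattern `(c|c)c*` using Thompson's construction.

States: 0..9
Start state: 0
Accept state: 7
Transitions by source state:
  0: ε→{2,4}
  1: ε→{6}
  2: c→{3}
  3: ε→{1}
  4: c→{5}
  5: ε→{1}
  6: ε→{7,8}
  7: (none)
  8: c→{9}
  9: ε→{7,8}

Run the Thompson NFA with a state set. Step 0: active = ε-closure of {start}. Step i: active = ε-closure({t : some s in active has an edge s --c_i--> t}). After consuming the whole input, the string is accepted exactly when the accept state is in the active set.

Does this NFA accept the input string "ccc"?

Answer: ACCEPT

Derivation:
S₀ = ε-closure({0}) = {0,2,4}
'c' @ 1: {1,3,5,6,7,8}  ✓accept
'c' @ 2: {7,8,9}  ✓accept
'c' @ 3: {7,8,9}  ✓accept
final: {7,8,9}; accept 7 in set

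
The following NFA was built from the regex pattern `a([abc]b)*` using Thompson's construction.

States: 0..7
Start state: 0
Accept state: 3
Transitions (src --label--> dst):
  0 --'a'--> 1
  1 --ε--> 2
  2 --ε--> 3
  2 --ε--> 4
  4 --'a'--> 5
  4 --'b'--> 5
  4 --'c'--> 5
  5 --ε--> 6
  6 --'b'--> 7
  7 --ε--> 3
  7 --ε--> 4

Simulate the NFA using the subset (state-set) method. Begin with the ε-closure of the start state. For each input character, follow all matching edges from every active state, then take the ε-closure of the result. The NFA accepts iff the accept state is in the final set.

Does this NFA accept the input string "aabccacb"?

initial (ε-close {0}): {0}
'a' @ 1: {1,2,3,4}  ✓accept
'a' @ 2: {5,6}
'b' @ 3: {3,4,7}  ✓accept
'c' @ 4: {5,6}
'c' @ 5: {}  — no active states
rest 'acb' ignored (set empty)
final: {}; accept 3 not in set

Answer: REJECT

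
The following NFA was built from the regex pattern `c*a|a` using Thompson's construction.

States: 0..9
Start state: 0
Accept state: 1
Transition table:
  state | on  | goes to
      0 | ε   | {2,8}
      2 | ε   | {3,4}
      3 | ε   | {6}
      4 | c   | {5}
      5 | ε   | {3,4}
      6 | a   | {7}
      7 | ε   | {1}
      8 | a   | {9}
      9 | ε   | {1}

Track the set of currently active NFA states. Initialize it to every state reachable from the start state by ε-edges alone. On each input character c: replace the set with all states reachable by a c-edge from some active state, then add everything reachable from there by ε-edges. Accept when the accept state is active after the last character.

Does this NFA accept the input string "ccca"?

S₀ = ε-closure({0}) = {0,2,3,4,6,8}
'c' @ 1: {3,4,5,6}
'c' @ 2: {3,4,5,6}
'c' @ 3: {3,4,5,6}
'a' @ 4: {1,7}  (accept∈set)
final: {1,7}; accept 1 in set

Answer: ACCEPT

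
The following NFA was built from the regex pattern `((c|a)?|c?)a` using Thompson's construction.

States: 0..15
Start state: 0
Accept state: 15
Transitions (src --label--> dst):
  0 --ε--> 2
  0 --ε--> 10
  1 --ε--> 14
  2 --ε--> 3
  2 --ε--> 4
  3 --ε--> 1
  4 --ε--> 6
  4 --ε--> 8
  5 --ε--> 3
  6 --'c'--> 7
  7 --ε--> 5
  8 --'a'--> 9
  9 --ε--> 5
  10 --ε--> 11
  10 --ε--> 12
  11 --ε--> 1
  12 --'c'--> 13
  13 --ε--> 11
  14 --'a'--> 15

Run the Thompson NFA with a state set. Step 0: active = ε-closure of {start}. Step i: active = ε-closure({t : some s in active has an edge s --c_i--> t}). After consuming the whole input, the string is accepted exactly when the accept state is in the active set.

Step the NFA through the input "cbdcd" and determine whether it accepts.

Answer: REJECT

Derivation:
start: ε-closure({0}) = {0,1,2,3,4,6,8,10,11,12,14}
'c' @ 1: {1,3,5,7,11,13,14}
'b' @ 2: {}  — state set empty
rest 'dcd' ignored (set empty)
after full input: {}  (accept=15 not in)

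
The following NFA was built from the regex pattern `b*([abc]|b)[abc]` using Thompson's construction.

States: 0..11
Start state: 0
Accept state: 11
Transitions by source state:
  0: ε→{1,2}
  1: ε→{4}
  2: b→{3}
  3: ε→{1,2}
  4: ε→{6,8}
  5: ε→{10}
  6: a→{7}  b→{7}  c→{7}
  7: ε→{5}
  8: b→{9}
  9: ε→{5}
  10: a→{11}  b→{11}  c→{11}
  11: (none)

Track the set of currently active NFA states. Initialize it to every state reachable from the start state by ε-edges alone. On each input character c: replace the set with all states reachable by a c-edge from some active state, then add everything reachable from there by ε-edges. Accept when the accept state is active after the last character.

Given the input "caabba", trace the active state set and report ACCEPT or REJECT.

initial (ε-close {0}): {0,1,2,4,6,8}
'c' @ 1: {5,7,10}
'a' @ 2: {11}  (accept∈set)
'a' @ 3: {}  — no active states
rest 'bba' ignored (set empty)
final: {}; accept 11 not in set

Answer: REJECT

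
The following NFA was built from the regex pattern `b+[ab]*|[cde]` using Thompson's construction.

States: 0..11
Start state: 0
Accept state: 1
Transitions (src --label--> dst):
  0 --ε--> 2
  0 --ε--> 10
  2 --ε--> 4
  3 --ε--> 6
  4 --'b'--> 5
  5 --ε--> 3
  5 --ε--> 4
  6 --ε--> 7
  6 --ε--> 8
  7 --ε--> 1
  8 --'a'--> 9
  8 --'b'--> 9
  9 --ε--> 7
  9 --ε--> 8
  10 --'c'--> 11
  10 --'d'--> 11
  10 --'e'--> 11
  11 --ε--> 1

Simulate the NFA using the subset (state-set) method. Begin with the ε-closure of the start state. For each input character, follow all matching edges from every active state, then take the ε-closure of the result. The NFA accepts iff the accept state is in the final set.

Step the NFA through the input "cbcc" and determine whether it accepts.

start: ε-closure({0}) = {0,2,4,10}
'c' @ 1: {1,11}  (accept∈set)
'b' @ 2: {}  — dead — no transitions
rest 'cc' ignored (set empty)
final: {}; accept 1 not in set

Answer: REJECT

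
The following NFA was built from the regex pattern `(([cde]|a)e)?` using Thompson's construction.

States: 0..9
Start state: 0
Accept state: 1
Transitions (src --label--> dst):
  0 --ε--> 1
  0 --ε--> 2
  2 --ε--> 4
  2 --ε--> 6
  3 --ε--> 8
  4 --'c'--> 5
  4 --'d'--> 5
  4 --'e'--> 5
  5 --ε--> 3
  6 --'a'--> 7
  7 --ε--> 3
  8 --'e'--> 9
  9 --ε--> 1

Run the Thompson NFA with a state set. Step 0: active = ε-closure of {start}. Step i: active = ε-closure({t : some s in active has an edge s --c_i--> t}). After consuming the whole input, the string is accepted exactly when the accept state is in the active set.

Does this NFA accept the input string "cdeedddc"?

start: ε-closure({0}) = {0,1,2,4,6}
'c' @ 1: {3,5,8}
'd' @ 2: {}  — dead — no transitions
rest 'eedddc' ignored (set empty)
final: {}; accept 1 not in set

Answer: REJECT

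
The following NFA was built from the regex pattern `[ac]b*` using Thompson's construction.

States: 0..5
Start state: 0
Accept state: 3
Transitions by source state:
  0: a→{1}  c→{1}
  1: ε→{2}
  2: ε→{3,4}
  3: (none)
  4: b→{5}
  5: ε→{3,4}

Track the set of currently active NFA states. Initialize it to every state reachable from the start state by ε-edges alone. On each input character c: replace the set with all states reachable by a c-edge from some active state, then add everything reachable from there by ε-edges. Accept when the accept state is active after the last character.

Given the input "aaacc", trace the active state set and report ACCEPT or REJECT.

S₀ = ε-closure({0}) = {0}
'a' @ 1: {1,2,3,4}  ✓accept
'a' @ 2: {}  — no active states
rest 'acc' ignored (set empty)
after full input: {}  (accept=3 not in)

Answer: REJECT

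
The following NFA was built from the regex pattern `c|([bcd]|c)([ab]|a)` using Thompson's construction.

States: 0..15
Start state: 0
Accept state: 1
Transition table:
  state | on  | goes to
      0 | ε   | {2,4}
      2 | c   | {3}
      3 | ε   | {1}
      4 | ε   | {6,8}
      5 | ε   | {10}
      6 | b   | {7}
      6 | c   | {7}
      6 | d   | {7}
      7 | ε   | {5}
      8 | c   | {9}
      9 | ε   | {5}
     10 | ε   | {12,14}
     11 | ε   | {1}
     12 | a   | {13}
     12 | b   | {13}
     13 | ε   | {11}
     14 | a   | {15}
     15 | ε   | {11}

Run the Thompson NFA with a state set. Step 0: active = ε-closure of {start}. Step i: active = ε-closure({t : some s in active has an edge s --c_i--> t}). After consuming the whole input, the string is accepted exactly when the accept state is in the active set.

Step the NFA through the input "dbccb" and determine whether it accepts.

Answer: REJECT

Trace:
S₀ = ε-closure({0}) = {0,2,4,6,8}
'd' @ 1: {5,7,10,12,14}
'b' @ 2: {1,11,13}  [accepting]
'c' @ 3: {}  — state set empty
rest 'cb' ignored (set empty)
end set {} — state 1 not in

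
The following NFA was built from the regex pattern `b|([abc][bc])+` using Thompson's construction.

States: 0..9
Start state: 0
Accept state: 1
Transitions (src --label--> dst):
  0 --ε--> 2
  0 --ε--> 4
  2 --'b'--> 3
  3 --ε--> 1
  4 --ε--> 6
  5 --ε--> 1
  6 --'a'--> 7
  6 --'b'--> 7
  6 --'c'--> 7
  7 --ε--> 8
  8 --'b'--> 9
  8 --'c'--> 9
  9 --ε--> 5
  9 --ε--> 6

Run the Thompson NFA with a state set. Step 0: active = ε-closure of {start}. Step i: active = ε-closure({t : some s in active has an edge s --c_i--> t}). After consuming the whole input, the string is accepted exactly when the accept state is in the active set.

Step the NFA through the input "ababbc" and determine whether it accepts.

Answer: ACCEPT

Derivation:
start: ε-closure({0}) = {0,2,4,6}
'a' @ 1: {7,8}
'b' @ 2: {1,5,6,9}  [accepting]
'a' @ 3: {7,8}
'b' @ 4: {1,5,6,9}  [accepting]
'b' @ 5: {7,8}
'c' @ 6: {1,5,6,9}  [accepting]
final: {1,5,6,9}; accept 1 in set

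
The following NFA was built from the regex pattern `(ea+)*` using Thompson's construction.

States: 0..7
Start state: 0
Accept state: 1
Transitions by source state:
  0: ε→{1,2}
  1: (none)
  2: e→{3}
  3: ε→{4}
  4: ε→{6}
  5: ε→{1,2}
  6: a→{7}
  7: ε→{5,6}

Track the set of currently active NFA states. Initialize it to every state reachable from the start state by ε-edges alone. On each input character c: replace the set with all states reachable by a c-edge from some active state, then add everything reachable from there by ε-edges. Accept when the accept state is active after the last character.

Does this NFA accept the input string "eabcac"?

start: ε-closure({0}) = {0,1,2}
'e' @ 1: {3,4,6}
'a' @ 2: {1,2,5,6,7}  [accepting]
'b' @ 3: {}  — dead — no transitions
rest 'cac' ignored (set empty)
final: {}; accept 1 not in set

Answer: REJECT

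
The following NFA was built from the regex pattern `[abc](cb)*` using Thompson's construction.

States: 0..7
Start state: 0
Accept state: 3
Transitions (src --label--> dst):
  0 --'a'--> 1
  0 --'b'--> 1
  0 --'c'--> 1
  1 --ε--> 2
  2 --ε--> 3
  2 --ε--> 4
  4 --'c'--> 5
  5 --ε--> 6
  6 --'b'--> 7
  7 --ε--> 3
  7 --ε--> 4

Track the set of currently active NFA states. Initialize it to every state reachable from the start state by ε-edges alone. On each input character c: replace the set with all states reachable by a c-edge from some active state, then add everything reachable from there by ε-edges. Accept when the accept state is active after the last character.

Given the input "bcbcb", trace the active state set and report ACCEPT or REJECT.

S₀ = ε-closure({0}) = {0}
'b' @ 1: {1,2,3,4}  ✓accept
'c' @ 2: {5,6}
'b' @ 3: {3,4,7}  ✓accept
'c' @ 4: {5,6}
'b' @ 5: {3,4,7}  ✓accept
end set {3,4,7} — state 3 in

Answer: ACCEPT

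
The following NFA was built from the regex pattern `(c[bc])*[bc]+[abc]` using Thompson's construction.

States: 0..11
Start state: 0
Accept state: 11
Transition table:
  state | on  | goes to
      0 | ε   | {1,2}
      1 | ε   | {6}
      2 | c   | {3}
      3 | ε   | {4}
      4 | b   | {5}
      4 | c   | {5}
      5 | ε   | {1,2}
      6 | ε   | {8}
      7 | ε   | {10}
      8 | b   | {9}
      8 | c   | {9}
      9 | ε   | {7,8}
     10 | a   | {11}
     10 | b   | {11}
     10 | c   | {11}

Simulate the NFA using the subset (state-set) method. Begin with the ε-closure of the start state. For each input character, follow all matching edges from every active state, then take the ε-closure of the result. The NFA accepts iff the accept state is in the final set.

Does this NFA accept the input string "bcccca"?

Answer: ACCEPT

Trace:
S₀ = ε-closure({0}) = {0,1,2,6,8}
'b' @ 1: {7,8,9,10}
'c' @ 2: {7,8,9,10,11}  [accepting]
'c' @ 3: {7,8,9,10,11}  [accepting]
'c' @ 4: {7,8,9,10,11}  [accepting]
'c' @ 5: {7,8,9,10,11}  [accepting]
'a' @ 6: {11}  [accepting]
end set {11} — state 11 in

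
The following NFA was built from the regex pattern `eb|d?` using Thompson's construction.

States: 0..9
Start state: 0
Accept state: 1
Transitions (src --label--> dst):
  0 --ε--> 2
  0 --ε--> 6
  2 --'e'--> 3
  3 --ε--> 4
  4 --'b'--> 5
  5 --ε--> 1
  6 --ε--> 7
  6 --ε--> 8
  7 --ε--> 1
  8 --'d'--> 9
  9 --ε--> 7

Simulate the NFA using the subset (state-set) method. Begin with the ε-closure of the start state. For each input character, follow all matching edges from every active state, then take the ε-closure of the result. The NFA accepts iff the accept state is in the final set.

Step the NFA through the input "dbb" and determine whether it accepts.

Answer: REJECT

Steps:
initial (ε-close {0}): {0,1,2,6,7,8}
'd' @ 1: {1,7,9}  (accept∈set)
'b' @ 2: {}  — state set empty
rest 'b' ignored (set empty)
final: {}; accept 1 not in set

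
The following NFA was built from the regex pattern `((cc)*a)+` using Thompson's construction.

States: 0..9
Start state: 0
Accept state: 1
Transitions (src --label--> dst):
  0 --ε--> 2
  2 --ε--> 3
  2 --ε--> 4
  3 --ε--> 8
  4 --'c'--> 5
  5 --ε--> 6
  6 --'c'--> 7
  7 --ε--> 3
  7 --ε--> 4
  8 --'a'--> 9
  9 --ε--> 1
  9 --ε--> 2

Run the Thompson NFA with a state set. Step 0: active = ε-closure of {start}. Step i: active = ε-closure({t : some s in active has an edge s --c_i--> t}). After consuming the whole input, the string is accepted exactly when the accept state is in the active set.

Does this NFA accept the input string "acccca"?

start: ε-closure({0}) = {0,2,3,4,8}
'a' @ 1: {1,2,3,4,8,9}  ✓accept
'c' @ 2: {5,6}
'c' @ 3: {3,4,7,8}
'c' @ 4: {5,6}
'c' @ 5: {3,4,7,8}
'a' @ 6: {1,2,3,4,8,9}  ✓accept
end set {1,2,3,4,8,9} — state 1 in

Answer: ACCEPT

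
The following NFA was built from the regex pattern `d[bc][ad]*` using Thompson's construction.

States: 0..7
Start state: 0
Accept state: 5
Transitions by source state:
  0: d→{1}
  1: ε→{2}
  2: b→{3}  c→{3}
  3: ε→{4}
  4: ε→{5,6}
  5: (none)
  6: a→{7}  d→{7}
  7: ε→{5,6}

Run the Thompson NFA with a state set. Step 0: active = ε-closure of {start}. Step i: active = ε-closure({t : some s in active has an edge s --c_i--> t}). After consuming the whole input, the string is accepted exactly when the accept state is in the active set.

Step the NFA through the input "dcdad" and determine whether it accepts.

Answer: ACCEPT

Steps:
initial (ε-close {0}): {0}
'd' @ 1: {1,2}
'c' @ 2: {3,4,5,6}  ✓accept
'd' @ 3: {5,6,7}  ✓accept
'a' @ 4: {5,6,7}  ✓accept
'd' @ 5: {5,6,7}  ✓accept
end set {5,6,7} — state 5 in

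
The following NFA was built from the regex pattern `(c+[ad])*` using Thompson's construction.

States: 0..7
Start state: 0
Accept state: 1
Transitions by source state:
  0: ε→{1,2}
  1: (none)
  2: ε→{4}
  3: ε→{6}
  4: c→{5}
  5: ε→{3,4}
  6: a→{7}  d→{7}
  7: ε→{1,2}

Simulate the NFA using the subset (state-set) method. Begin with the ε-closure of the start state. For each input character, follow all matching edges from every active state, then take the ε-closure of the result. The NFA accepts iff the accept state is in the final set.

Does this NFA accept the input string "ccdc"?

Answer: REJECT

Derivation:
S₀ = ε-closure({0}) = {0,1,2,4}
'c' @ 1: {3,4,5,6}
'c' @ 2: {3,4,5,6}
'd' @ 3: {1,2,4,7}  ✓accept
'c' @ 4: {3,4,5,6}
after full input: {3,4,5,6}  (accept=1 not in)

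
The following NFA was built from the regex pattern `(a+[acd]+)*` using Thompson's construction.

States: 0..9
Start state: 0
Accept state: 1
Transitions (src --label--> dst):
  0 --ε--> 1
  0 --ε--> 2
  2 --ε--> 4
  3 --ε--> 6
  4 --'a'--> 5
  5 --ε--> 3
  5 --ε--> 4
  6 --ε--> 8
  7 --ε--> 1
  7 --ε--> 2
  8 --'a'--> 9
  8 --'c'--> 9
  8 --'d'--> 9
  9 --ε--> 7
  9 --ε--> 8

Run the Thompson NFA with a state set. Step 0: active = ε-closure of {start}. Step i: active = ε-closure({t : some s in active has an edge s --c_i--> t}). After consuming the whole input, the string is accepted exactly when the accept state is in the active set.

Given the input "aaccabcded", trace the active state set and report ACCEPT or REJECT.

Answer: REJECT

Derivation:
start: ε-closure({0}) = {0,1,2,4}
'a' @ 1: {3,4,5,6,8}
'a' @ 2: {1,2,3,4,5,6,7,8,9}  [accepting]
'c' @ 3: {1,2,4,7,8,9}  [accepting]
'c' @ 4: {1,2,4,7,8,9}  [accepting]
'a' @ 5: {1,2,3,4,5,6,7,8,9}  [accepting]
'b' @ 6: {}  — no active states
rest 'cded' ignored (set empty)
final: {}; accept 1 not in set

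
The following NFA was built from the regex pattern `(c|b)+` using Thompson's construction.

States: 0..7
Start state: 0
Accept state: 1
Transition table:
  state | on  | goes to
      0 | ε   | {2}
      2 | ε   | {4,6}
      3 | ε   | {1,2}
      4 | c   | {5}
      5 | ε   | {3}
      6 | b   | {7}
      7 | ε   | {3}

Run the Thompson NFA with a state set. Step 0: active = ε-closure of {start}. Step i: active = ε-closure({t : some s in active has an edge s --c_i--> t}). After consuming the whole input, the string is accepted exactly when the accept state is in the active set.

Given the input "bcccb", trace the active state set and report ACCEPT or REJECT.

start: ε-closure({0}) = {0,2,4,6}
'b' @ 1: {1,2,3,4,6,7}  [accepting]
'c' @ 2: {1,2,3,4,5,6}  [accepting]
'c' @ 3: {1,2,3,4,5,6}  [accepting]
'c' @ 4: {1,2,3,4,5,6}  [accepting]
'b' @ 5: {1,2,3,4,6,7}  [accepting]
final: {1,2,3,4,6,7}; accept 1 in set

Answer: ACCEPT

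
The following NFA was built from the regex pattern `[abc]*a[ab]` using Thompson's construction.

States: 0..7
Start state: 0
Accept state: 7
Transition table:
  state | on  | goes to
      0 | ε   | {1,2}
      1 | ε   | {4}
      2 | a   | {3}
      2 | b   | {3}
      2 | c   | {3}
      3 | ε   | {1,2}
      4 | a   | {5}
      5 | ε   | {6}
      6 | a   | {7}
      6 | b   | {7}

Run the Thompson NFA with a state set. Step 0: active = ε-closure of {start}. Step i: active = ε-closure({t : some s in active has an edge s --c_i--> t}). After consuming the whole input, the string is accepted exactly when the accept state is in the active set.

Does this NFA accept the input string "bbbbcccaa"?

S₀ = ε-closure({0}) = {0,1,2,4}
'b' @ 1: {1,2,3,4}
'b' @ 2: {1,2,3,4}
'b' @ 3: {1,2,3,4}
'b' @ 4: {1,2,3,4}
'c' @ 5: {1,2,3,4}
'c' @ 6: {1,2,3,4}
'c' @ 7: {1,2,3,4}
'a' @ 8: {1,2,3,4,5,6}
'a' @ 9: {1,2,3,4,5,6,7}  (accept∈set)
final: {1,2,3,4,5,6,7}; accept 7 in set

Answer: ACCEPT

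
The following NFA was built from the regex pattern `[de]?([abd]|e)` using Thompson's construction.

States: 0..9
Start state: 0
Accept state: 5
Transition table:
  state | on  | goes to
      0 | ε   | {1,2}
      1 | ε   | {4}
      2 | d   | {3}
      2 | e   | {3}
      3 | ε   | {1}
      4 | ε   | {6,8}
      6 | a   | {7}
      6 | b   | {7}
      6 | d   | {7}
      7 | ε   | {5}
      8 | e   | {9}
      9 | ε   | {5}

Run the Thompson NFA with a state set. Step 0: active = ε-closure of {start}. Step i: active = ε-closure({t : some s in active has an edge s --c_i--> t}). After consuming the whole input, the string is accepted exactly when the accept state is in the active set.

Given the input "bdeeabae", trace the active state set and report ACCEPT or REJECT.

S₀ = ε-closure({0}) = {0,1,2,4,6,8}
'b' @ 1: {5,7}  (accept∈set)
'd' @ 2: {}  — state set empty
rest 'eeabae' ignored (set empty)
after full input: {}  (accept=5 not in)

Answer: REJECT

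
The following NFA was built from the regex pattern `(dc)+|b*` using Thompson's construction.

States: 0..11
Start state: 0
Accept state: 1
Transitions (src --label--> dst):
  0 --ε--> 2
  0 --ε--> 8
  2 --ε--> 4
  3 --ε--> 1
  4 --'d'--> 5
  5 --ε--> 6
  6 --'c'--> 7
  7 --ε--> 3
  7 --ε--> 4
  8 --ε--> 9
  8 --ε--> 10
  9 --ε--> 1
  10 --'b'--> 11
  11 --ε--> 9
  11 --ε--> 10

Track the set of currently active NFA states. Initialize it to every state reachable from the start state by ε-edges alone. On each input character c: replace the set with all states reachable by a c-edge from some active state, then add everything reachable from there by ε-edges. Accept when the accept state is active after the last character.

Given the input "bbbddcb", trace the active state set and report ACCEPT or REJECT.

Answer: REJECT

Trace:
S₀ = ε-closure({0}) = {0,1,2,4,8,9,10}
'b' @ 1: {1,9,10,11}  (accept∈set)
'b' @ 2: {1,9,10,11}  (accept∈set)
'b' @ 3: {1,9,10,11}  (accept∈set)
'd' @ 4: {}  — dead — no transitions
rest 'dcb' ignored (set empty)
final: {}; accept 1 not in set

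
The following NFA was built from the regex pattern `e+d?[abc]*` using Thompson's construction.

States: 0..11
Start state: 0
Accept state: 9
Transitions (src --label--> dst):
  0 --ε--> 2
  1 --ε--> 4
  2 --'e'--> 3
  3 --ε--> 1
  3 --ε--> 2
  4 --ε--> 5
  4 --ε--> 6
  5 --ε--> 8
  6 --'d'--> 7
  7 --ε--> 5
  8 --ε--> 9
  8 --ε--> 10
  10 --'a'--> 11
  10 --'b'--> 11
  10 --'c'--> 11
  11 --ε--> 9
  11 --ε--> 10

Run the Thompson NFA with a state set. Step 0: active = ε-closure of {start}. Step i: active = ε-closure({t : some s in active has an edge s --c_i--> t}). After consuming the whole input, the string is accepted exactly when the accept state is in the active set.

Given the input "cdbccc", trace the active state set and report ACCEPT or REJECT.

Answer: REJECT

Trace:
initial (ε-close {0}): {0,2}
'c' @ 1: {}  — no active states
rest 'dbccc' ignored (set empty)
after full input: {}  (accept=9 not in)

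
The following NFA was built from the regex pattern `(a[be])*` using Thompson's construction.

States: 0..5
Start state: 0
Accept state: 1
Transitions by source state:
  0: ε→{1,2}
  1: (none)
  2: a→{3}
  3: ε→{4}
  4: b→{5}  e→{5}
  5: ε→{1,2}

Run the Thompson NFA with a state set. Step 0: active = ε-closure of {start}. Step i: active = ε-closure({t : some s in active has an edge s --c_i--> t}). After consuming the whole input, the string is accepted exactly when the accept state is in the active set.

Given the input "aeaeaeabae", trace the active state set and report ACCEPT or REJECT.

Answer: ACCEPT

Steps:
initial (ε-close {0}): {0,1,2}
'a' @ 1: {3,4}
'e' @ 2: {1,2,5}  [accepting]
'a' @ 3: {3,4}
'e' @ 4: {1,2,5}  [accepting]
'a' @ 5: {3,4}
'e' @ 6: {1,2,5}  [accepting]
'a' @ 7: {3,4}
'b' @ 8: {1,2,5}  [accepting]
'a' @ 9: {3,4}
'e' @ 10: {1,2,5}  [accepting]
final: {1,2,5}; accept 1 in set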